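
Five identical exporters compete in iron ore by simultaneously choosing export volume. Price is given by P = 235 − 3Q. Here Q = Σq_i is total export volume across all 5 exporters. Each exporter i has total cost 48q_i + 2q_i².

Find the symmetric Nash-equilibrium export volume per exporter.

A representative exporter's profit is π_i = q_i(235 − 3Q) − 48q_i − 2q_i², with Q = q_i + Σ_{j≠i} q_j.
First-order condition: 187 − 10q_i − 3Σ_{j≠i} q_j = 0.
Imposing symmetry (q_j = q for all j) turns Σ_{j≠i} q_j into 4q, so 187 = 22q and q = 8.5.

8.5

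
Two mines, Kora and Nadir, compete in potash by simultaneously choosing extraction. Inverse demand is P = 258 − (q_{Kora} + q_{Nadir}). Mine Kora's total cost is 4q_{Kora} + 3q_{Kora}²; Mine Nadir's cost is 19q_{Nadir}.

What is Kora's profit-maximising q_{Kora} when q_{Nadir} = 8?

Mine Kora's profit: π = q_{Kora}(258 − (q_{Kora} + q_{Nadir})) − 4q_{Kora} − 3q_{Kora}².
∂π/∂q_{Kora} = 254 − 8q_{Kora} − q_{Nadir} = 0, so q_{Kora} = 31.75 − 0.125q_{Nadir}.
At q_{Nadir} = 8: q_{Kora} = 31.75 − 0.125·8 = 30.75.

30.75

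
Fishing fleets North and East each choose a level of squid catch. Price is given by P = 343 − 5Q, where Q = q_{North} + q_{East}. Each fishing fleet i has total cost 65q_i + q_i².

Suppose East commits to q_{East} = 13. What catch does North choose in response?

Fishing fleet North's profit: π = q_{North}(343 − 5(q_{North} + q_{East})) − 65q_{North} − q_{North}².
∂π/∂q_{North} = 278 − 12q_{North} − 5q_{East} = 0, so q_{North} = 139/6 − (5/12)q_{East}.
At q_{East} = 13: q_{North} = 139/6 − (5/12)·13 = 17.75.

17.75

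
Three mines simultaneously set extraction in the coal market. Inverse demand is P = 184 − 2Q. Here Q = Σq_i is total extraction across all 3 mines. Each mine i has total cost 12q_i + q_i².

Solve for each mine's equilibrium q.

17.2

A representative mine's profit is π_i = q_i(184 − 2Q) − 12q_i − q_i², with Q = q_i + Σ_{j≠i} q_j.
First-order condition: 172 − 6q_i − 2Σ_{j≠i} q_j = 0.
With identical mines, set every q_j = q: then 172 − 6q − 4q = 0, i.e. q = 172/10 = 17.2.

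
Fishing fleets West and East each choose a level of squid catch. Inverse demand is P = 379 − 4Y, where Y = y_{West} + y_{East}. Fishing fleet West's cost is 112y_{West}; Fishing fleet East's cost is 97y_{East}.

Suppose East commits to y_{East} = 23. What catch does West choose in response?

Fishing fleet West's profit: π = y_{West}(379 − 4(y_{West} + y_{East})) − 112y_{West}.
∂π/∂y_{West} = 267 − 8y_{West} − 4y_{East} = 0, so y_{West} = 33.375 − 0.5y_{East}.
At y_{East} = 23: y_{West} = 33.375 − 0.5·23 = 21.875.

21.875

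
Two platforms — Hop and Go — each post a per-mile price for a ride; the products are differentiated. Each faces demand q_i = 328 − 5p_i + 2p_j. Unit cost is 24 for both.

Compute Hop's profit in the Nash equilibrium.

5120

Hop's profit: π = (p_{Hop} − 24)(328 − 5p_{Hop} + 2p_{Go}).
∂π/∂p_{Hop} = 448 − 10p_{Hop} + 2p_{Go} = 0 ⇒ p_{Hop} = 44.8 + 0.2p_{Go}.
The game is symmetric, so in equilibrium p_{Go} = p_{Hop}: the reaction function gives 0.8p_{Hop} = 44.8, hence p_{Hop} = 56.
q_{Hop} = 328 − 5·56 + 2·56 = 160.
Profit = (56 − 24)·160 = 5120.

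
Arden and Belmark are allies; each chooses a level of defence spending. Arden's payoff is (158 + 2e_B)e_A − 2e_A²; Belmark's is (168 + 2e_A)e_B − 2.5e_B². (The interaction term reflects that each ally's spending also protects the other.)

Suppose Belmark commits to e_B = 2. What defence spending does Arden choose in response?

40.5

Expanding Arden's payoff: 158e_A + 2e_Be_A − 2e_A².
∂π/∂e_A = 158 + 2e_B − 4e_A = 0, so e_A = 39.5 + 0.5e_B.
At e_B = 2: e_A = 39.5 + 0.5·2 = 40.5.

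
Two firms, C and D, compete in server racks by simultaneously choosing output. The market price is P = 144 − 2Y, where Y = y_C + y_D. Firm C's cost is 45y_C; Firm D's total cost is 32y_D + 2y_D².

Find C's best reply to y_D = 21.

Firm C's profit: π = y_C(144 − 2(y_C + y_D)) − 45y_C.
∂π/∂y_C = 99 − 4y_C − 2y_D = 0, so y_C = 24.75 − 0.5y_D.
At y_D = 21: y_C = 24.75 − 0.5·21 = 14.25.

14.25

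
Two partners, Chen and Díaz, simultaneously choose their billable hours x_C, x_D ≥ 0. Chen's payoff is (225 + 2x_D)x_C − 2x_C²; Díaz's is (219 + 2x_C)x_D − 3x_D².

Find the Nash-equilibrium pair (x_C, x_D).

Expanding Chen's payoff: 225x_C + 2x_Dx_C − 2x_C².
∂π/∂x_C = 225 + 2x_D − 4x_C = 0, so x_C = 56.25 + 0.5x_D.
Likewise for Díaz: x_D = 36.5 + (1/3)x_C.
Substituting the second reaction function into the first: x_C = 56.25 + 0.5(36.5 + (1/3)x_C), which gives (5/6)x_C = 74.5 ⇒ x_C = 89.4.
Then x_D = 36.5 + (1/3)·89.4 = 66.3.

89.4, 66.3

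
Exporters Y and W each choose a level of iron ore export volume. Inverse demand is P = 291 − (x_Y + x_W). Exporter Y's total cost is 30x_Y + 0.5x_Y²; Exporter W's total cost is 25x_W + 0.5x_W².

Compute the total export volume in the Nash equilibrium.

131.75

Exporter Y's profit: π = x_Y(291 − (x_Y + x_W)) − 30x_Y − 0.5x_Y².
∂π/∂x_Y = 261 − 3x_Y − x_W = 0, so x_Y = 87 − (1/3)x_W.
By the same steps for W: x_W = 266/3 − (1/3)x_Y.
Substituting the second reaction function into the first: x_Y = 87 − (1/3)(266/3 − (1/3)x_Y), which gives (8/9)x_Y = 517/9 ⇒ x_Y = 64.625.
Then x_W = 266/3 − (1/3)·64.625 = 67.125.
Total export volume: 64.625 + 67.125 = 131.75.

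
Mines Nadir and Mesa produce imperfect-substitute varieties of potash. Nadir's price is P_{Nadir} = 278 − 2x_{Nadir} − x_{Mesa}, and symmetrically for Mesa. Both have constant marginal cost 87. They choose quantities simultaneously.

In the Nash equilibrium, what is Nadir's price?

163.4

Mine Nadir's profit: π = x_{Nadir}(278 − 2x_{Nadir} − x_{Mesa}) − 87x_{Nadir}.
∂π/∂x_{Nadir} = 191 − 4x_{Nadir} − x_{Mesa} = 0 ⇒ x_{Nadir} = 47.75 − 0.25x_{Mesa}.
Setting x_{Nadir} = x_{Mesa} in the reaction function: x_{Nadir} = 47.75 − 0.25x_{Nadir}, so x_{Nadir} = 47.75 / 1.25 = 38.2.
P_{Nadir} = 278 − 2·38.2 − 38.2 = 163.4.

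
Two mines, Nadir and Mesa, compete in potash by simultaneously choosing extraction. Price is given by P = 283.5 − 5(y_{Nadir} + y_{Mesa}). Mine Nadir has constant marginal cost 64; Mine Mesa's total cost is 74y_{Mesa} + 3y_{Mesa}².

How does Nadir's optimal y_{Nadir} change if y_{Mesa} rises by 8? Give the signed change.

-4

Mine Nadir's profit: π = y_{Nadir}(283.5 − 5(y_{Nadir} + y_{Mesa})) − 64y_{Nadir}.
∂π/∂y_{Nadir} = 219.5 − 10y_{Nadir} − 5y_{Mesa} = 0, so y_{Nadir} = 21.95 − 0.5y_{Mesa}.
The reaction-function slope is −0.5, so an 8-unit rise in y_{Mesa} moves y_{Nadir} by −0.5 × 8 = −4. Nadir's best response falls — the actions are strategic substitutes.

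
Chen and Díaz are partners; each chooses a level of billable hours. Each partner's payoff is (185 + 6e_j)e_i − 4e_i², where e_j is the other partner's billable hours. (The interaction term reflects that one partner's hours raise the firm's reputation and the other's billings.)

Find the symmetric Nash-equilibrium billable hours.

92.5

Chen's payoff is (185 + 6e_D)e_C − 4e_C².
∂π/∂e_C = 185 + 6e_D − 8e_C = 0, so e_C = 23.125 + 0.75e_D.
The game is symmetric, so in equilibrium e_D = e_C: the reaction function gives 0.25e_C = 23.125, hence e_C = 92.5.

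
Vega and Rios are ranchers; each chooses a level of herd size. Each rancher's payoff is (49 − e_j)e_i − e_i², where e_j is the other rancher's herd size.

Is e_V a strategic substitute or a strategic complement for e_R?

strategic substitutes

Vega's payoff is (49 − e_R)e_V − e_V².
∂π/∂e_V = 49 − e_R − 2e_V = 0, so e_V = 24.5 − 0.5e_R.
The best-response slope de_V/de_R = −0.5 < 0: the reaction function is downward-sloping, so the choices are strategic substitutes.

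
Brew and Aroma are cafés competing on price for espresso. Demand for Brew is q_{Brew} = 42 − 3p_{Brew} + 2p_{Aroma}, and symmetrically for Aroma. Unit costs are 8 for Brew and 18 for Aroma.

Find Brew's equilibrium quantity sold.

Brew's profit: π = (p_{Brew} − 8)(42 − 3p_{Brew} + 2p_{Aroma}).
∂π/∂p_{Brew} = 66 − 6p_{Brew} + 2p_{Aroma} = 0 ⇒ p_{Brew} = 11 + (1/3)p_{Aroma}.
Similarly p_{Aroma} = 16 + (1/3)p_{Brew}.
Substituting the second reaction function into the first: p_{Brew} = 11 + (1/3)(16 + (1/3)p_{Brew}), which gives (8/9)p_{Brew} = 49/3 ⇒ p_{Brew} = 18.375.
Then p_{Aroma} = 16 + (1/3)·18.375 = 22.125.
q_{Brew} = 42 − 3·18.375 + 2·22.125 = 31.125.

31.125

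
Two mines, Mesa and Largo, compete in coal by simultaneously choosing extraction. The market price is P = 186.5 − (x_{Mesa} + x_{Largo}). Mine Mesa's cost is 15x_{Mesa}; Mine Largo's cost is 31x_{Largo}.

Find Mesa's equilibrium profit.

Mine Mesa's profit: π = x_{Mesa}(186.5 − (x_{Mesa} + x_{Largo})) − 15x_{Mesa}.
∂π/∂x_{Mesa} = 171.5 − 2x_{Mesa} − x_{Largo} = 0, so x_{Mesa} = 85.75 − 0.5x_{Largo}.
By the same steps for Largo: x_{Largo} = 77.75 − 0.5x_{Mesa}.
Plugging x_{Largo} into Mesa's best response: x_{Mesa} = 85.75 − 0.5(77.75 − 0.5x_{Mesa}) ⇒ 0.75x_{Mesa} = 46.875, so x_{Mesa} = 62.5.
Then x_{Largo} = 77.75 − 0.5·62.5 = 46.5.
Price P = 186.5 − 109 = 77.5.
Mesa's profit: (77.5 − 15)·62.5 = 3906.25.

3906.25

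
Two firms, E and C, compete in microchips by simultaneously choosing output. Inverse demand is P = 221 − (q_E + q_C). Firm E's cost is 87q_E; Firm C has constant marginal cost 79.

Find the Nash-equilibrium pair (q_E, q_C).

42, 50

Firm E's profit: π = q_E(221 − (q_E + q_C)) − 87q_E.
∂π/∂q_E = 134 − 2q_E − q_C = 0, so q_E = 67 − 0.5q_C.
By the same steps for C: q_C = 71 − 0.5q_E.
Plugging q_C into E's best response: q_E = 67 − 0.5(71 − 0.5q_E) ⇒ 0.75q_E = 31.5, so q_E = 42.
Then q_C = 71 − 0.5·42 = 50.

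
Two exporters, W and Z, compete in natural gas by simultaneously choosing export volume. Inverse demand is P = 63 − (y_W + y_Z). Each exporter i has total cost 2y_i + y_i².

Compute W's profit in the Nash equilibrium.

297.68

Exporter W's profit: π = y_W(63 − (y_W + y_Z)) − 2y_W − y_W².
∂π/∂y_W = 61 − 4y_W − y_Z = 0, so y_W = 15.25 − 0.25y_Z.
Setting y_W = y_Z in the reaction function: y_W = 15.25 − 0.25y_W, so y_W = 15.25 / 1.25 = 12.2.
Price P = 63 − 24.4 = 38.6.
W's profit: (38.6 − 2)·12.2 − (12.2)² = 297.68.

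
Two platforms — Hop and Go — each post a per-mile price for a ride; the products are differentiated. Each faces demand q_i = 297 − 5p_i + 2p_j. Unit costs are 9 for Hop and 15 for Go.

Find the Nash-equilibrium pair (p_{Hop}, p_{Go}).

43.375, 45.875

Hop's profit: π = (p_{Hop} − 9)(297 − 5p_{Hop} + 2p_{Go}).
∂π/∂p_{Hop} = 342 − 10p_{Hop} + 2p_{Go} = 0 ⇒ p_{Hop} = 34.2 + 0.2p_{Go}.
Similarly p_{Go} = 37.2 + 0.2p_{Hop}.
Substituting the second reaction function into the first: p_{Hop} = 34.2 + 0.2(37.2 + 0.2p_{Hop}), which gives 0.96p_{Hop} = 41.64 ⇒ p_{Hop} = 43.375.
Then p_{Go} = 37.2 + 0.2·43.375 = 45.875.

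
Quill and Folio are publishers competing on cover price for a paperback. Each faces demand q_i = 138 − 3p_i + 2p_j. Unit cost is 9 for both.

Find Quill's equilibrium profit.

Quill's profit: π = (p_{Quill} − 9)(138 − 3p_{Quill} + 2p_{Folio}).
∂π/∂p_{Quill} = 165 − 6p_{Quill} + 2p_{Folio} = 0 ⇒ p_{Quill} = 27.5 + (1/3)p_{Folio}.
By symmetry p_{Folio} = p_{Quill}; substituting into the reaction function, (2/3)p_{Quill} = 27.5 and p_{Quill} = 41.25.
q_{Quill} = 138 − 3·41.25 + 2·41.25 = 96.75.
Profit = (41.25 − 9)·96.75 = 3120.1875.

3120.1875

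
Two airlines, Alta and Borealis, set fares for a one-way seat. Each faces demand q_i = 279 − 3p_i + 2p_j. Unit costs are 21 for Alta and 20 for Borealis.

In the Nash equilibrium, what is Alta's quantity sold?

Alta's profit: π = (p_{Alta} − 21)(279 − 3p_{Alta} + 2p_{Borealis}).
∂π/∂p_{Alta} = 342 − 6p_{Alta} + 2p_{Borealis} = 0 ⇒ p_{Alta} = 57 + (1/3)p_{Borealis}.
Similarly p_{Borealis} = 56.5 + (1/3)p_{Alta}.
Solving the two reaction functions simultaneously: (1 − (1/3)(1/3))p_{Alta} = 57 + (1/3)·56.5, so (8/9)p_{Alta} = 455/6 and p_{Alta} = 85.3125.
Then p_{Borealis} = 56.5 + (1/3)·85.3125 = 84.9375.
q_{Alta} = 279 − 3·85.3125 + 2·84.9375 = 192.9375.

192.9375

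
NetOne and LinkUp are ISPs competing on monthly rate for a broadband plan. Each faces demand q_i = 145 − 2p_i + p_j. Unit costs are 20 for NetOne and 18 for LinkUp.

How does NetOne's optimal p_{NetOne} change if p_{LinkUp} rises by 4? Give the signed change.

NetOne's profit: π = (p_{NetOne} − 20)(145 − 2p_{NetOne} + p_{LinkUp}).
∂π/∂p_{NetOne} = 185 − 4p_{NetOne} + p_{LinkUp} = 0 ⇒ p_{NetOne} = 46.25 + 0.25p_{LinkUp}.
The reaction-function slope is 0.25, so a 4-unit rise in p_{LinkUp} moves p_{NetOne} by 0.25 × 4 = 1. NetOne's best response rises — the actions are strategic complements.

1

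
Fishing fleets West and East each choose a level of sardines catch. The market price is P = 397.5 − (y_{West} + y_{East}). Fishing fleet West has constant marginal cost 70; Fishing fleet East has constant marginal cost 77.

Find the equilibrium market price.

Fishing fleet West's profit: π = y_{West}(397.5 − (y_{West} + y_{East})) − 70y_{West}.
∂π/∂y_{West} = 327.5 − 2y_{West} − y_{East} = 0, so y_{West} = 163.75 − 0.5y_{East}.
By the same steps for East: y_{East} = 160.25 − 0.5y_{West}.
Solving the two reaction functions simultaneously: (1 − (−0.5)(−0.5))y_{West} = 163.75 − 0.5·160.25, so 0.75y_{West} = 83.625 and y_{West} = 111.5.
Then y_{East} = 160.25 − 0.5·111.5 = 104.5.
Equilibrium price: P = 397.5 − 216 = 181.5.

181.5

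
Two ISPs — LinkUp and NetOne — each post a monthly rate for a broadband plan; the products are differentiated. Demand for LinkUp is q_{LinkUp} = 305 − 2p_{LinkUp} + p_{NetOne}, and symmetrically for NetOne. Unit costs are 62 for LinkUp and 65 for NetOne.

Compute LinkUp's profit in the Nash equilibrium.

13251.92

LinkUp's profit: π = (p_{LinkUp} − 62)(305 − 2p_{LinkUp} + p_{NetOne}).
∂π/∂p_{LinkUp} = 429 − 4p_{LinkUp} + p_{NetOne} = 0 ⇒ p_{LinkUp} = 107.25 + 0.25p_{NetOne}.
Similarly p_{NetOne} = 108.75 + 0.25p_{LinkUp}.
Solving the two reaction functions simultaneously: (1 − (0.25)(0.25))p_{LinkUp} = 107.25 + 0.25·108.75, so 0.9375p_{LinkUp} = 134.4375 and p_{LinkUp} = 143.4.
Then p_{NetOne} = 108.75 + 0.25·143.4 = 144.6.
q_{LinkUp} = 305 − 2·143.4 + 144.6 = 162.8.
Profit = (143.4 − 62)·162.8 = 13251.92.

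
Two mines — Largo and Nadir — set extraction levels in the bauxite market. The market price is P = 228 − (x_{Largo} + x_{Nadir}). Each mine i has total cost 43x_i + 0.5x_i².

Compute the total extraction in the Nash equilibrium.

92.5

Mine Largo's profit: π = x_{Largo}(228 − (x_{Largo} + x_{Nadir})) − 43x_{Largo} − 0.5x_{Largo}².
∂π/∂x_{Largo} = 185 − 3x_{Largo} − x_{Nadir} = 0, so x_{Largo} = 185/3 − (1/3)x_{Nadir}.
By symmetry x_{Nadir} = x_{Largo}; substituting into the reaction function, (4/3)x_{Largo} = 185/3 and x_{Largo} = 46.25.
Total extraction: 46.25 + 46.25 = 92.5.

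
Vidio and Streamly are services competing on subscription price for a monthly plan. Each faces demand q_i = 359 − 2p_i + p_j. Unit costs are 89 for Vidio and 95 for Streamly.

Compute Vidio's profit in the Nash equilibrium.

16489.28

Vidio's profit: π = (p_{Vidio} − 89)(359 − 2p_{Vidio} + p_{Streamly}).
∂π/∂p_{Vidio} = 537 − 4p_{Vidio} + p_{Streamly} = 0 ⇒ p_{Vidio} = 134.25 + 0.25p_{Streamly}.
Similarly p_{Streamly} = 137.25 + 0.25p_{Vidio}.
Solving the two reaction functions simultaneously: (1 − (0.25)(0.25))p_{Vidio} = 134.25 + 0.25·137.25, so 0.9375p_{Vidio} = 168.5625 and p_{Vidio} = 179.8.
Then p_{Streamly} = 137.25 + 0.25·179.8 = 182.2.
q_{Vidio} = 359 − 2·179.8 + 182.2 = 181.6.
Profit = (179.8 − 89)·181.6 = 16489.28.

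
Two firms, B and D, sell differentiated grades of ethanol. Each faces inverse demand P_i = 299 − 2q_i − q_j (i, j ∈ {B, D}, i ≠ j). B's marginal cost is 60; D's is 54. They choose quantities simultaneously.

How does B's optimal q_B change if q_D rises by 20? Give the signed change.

-5

Firm B's profit: π = q_B(299 − 2q_B − q_D) − 60q_B.
∂π/∂q_B = 239 − 4q_B − q_D = 0 ⇒ q_B = 59.75 − 0.25q_D.
The reaction-function slope is −0.25, so a 20-unit rise in q_D moves q_B by −0.25 × 20 = −5. B's best response falls — the actions are strategic substitutes.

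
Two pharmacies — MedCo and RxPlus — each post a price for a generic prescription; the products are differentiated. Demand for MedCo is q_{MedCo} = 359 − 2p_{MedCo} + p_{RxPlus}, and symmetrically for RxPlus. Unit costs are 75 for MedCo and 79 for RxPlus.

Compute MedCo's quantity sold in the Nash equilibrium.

190.4

MedCo's profit: π = (p_{MedCo} − 75)(359 − 2p_{MedCo} + p_{RxPlus}).
∂π/∂p_{MedCo} = 509 − 4p_{MedCo} + p_{RxPlus} = 0 ⇒ p_{MedCo} = 127.25 + 0.25p_{RxPlus}.
Similarly p_{RxPlus} = 129.25 + 0.25p_{MedCo}.
Plugging p_{RxPlus} into MedCo's best response: p_{MedCo} = 127.25 + 0.25(129.25 + 0.25p_{MedCo}) ⇒ 0.9375p_{MedCo} = 159.5625, so p_{MedCo} = 170.2.
Then p_{RxPlus} = 129.25 + 0.25·170.2 = 171.8.
q_{MedCo} = 359 − 2·170.2 + 171.8 = 190.4.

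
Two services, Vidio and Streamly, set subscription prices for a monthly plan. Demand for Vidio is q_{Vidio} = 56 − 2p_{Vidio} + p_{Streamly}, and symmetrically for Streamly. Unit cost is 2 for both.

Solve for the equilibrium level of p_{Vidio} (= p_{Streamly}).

20

Vidio's profit: π = (p_{Vidio} − 2)(56 − 2p_{Vidio} + p_{Streamly}).
∂π/∂p_{Vidio} = 60 − 4p_{Vidio} + p_{Streamly} = 0 ⇒ p_{Vidio} = 15 + 0.25p_{Streamly}.
By symmetry p_{Streamly} = p_{Vidio}; substituting into the reaction function, 0.75p_{Vidio} = 15 and p_{Vidio} = 20.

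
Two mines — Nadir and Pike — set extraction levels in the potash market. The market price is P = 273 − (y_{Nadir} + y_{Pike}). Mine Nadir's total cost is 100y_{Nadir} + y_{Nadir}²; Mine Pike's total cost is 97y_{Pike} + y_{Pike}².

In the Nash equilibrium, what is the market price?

203.2

Mine Nadir's profit: π = y_{Nadir}(273 − (y_{Nadir} + y_{Pike})) − 100y_{Nadir} − y_{Nadir}².
∂π/∂y_{Nadir} = 173 − 4y_{Nadir} − y_{Pike} = 0, so y_{Nadir} = 43.25 − 0.25y_{Pike}.
By the same steps for Pike: y_{Pike} = 44 − 0.25y_{Nadir}.
Plugging y_{Pike} into Nadir's best response: y_{Nadir} = 43.25 − 0.25(44 − 0.25y_{Nadir}) ⇒ 0.9375y_{Nadir} = 32.25, so y_{Nadir} = 34.4.
Then y_{Pike} = 44 − 0.25·34.4 = 35.4.
Equilibrium price: P = 273 − 69.8 = 203.2.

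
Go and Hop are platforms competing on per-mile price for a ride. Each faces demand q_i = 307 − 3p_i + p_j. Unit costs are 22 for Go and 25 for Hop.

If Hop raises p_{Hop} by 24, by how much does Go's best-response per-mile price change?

4

Go's profit: π = (p_{Go} − 22)(307 − 3p_{Go} + p_{Hop}).
∂π/∂p_{Go} = 373 − 6p_{Go} + p_{Hop} = 0 ⇒ p_{Go} = 373/6 + (1/6)p_{Hop}.
The reaction-function slope is 1/6, so a 24-unit rise in p_{Hop} moves p_{Go} by 1/6 × 24 = 4. Go's best response rises — the actions are strategic complements.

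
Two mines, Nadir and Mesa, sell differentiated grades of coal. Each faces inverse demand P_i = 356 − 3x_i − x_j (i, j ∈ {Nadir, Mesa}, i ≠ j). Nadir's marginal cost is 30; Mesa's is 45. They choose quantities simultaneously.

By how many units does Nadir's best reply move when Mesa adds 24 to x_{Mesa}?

-4

Mine Nadir's profit: π = x_{Nadir}(356 − 3x_{Nadir} − x_{Mesa}) − 30x_{Nadir}.
∂π/∂x_{Nadir} = 326 − 6x_{Nadir} − x_{Mesa} = 0 ⇒ x_{Nadir} = 163/3 − (1/6)x_{Mesa}.
The reaction-function slope is −1/6, so a 24-unit rise in x_{Mesa} moves x_{Nadir} by −1/6 × 24 = −4. Nadir's best response falls — the actions are strategic substitutes.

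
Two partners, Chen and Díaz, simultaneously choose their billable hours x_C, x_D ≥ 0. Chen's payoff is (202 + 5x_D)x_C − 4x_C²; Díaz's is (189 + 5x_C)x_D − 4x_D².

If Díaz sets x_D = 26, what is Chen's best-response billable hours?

41.5

Expanding Chen's payoff: 202x_C + 5x_Dx_C − 4x_C².
∂π/∂x_C = 202 + 5x_D − 8x_C = 0, so x_C = 25.25 + 0.625x_D.
At x_D = 26: x_C = 25.25 + 0.625·26 = 41.5.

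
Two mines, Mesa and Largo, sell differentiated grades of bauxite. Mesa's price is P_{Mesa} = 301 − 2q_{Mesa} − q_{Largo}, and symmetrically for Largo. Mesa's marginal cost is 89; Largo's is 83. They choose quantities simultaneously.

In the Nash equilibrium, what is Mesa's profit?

Mine Mesa's profit: π = q_{Mesa}(301 − 2q_{Mesa} − q_{Largo}) − 89q_{Mesa}.
∂π/∂q_{Mesa} = 212 − 4q_{Mesa} − q_{Largo} = 0 ⇒ q_{Mesa} = 53 − 0.25q_{Largo}.
Similarly q_{Largo} = 54.5 − 0.25q_{Mesa}.
Plugging q_{Largo} into Mesa's best response: q_{Mesa} = 53 − 0.25(54.5 − 0.25q_{Mesa}) ⇒ 0.9375q_{Mesa} = 39.375, so q_{Mesa} = 42.
Then q_{Largo} = 54.5 − 0.25·42 = 44.
P_{Mesa} = 301 − 2·42 − 44 = 173.
Profit = (173 − 89)·42 = 3528.

3528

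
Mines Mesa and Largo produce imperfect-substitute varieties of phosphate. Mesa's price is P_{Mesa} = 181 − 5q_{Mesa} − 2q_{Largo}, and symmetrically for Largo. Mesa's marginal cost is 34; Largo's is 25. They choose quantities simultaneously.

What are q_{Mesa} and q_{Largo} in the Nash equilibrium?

Mine Mesa's profit: π = q_{Mesa}(181 − 5q_{Mesa} − 2q_{Largo}) − 34q_{Mesa}.
∂π/∂q_{Mesa} = 147 − 10q_{Mesa} − 2q_{Largo} = 0 ⇒ q_{Mesa} = 14.7 − 0.2q_{Largo}.
Similarly q_{Largo} = 15.6 − 0.2q_{Mesa}.
Solving the two reaction functions simultaneously: (1 − (−0.2)(−0.2))q_{Mesa} = 14.7 − 0.2·15.6, so 0.96q_{Mesa} = 11.58 and q_{Mesa} = 12.0625.
Then q_{Largo} = 15.6 − 0.2·12.0625 = 13.1875.

12.0625, 13.1875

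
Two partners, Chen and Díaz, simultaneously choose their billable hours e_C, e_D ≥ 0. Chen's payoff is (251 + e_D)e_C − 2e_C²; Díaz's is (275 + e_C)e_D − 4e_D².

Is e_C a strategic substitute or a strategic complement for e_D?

strategic complements

Expanding Chen's payoff: 251e_C + e_De_C − 2e_C².
∂π/∂e_C = 251 + e_D − 4e_C = 0, so e_C = 62.75 + 0.25e_D.
The best-response slope de_C/de_D = 0.25 > 0: the reaction function is upward-sloping, so the choices are strategic complements.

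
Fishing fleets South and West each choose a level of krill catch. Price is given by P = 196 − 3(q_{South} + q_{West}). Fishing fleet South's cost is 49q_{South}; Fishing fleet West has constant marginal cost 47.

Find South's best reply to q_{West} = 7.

21

Fishing fleet South's profit: π = q_{South}(196 − 3(q_{South} + q_{West})) − 49q_{South}.
∂π/∂q_{South} = 147 − 6q_{South} − 3q_{West} = 0, so q_{South} = 24.5 − 0.5q_{West}.
At q_{West} = 7: q_{South} = 24.5 − 0.5·7 = 21.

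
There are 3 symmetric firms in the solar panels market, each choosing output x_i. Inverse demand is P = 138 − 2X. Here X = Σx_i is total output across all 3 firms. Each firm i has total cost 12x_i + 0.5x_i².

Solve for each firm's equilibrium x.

14

A representative firm's profit is π_i = x_i(138 − 2X) − 12x_i − 0.5x_i², with X = x_i + Σ_{j≠i} x_j.
First-order condition: 126 − 5x_i − 2Σ_{j≠i} x_j = 0.
In a symmetric equilibrium every firm chooses the same x, so Σ_{j≠i} x_j = 2x. The condition becomes 126 − 9x = 0, giving x = 126/9 = 14.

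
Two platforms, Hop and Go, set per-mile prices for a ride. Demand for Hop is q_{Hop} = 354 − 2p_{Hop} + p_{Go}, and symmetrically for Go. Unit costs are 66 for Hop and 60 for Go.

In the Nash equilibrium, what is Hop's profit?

18126.08

Hop's profit: π = (p_{Hop} − 66)(354 − 2p_{Hop} + p_{Go}).
∂π/∂p_{Hop} = 486 − 4p_{Hop} + p_{Go} = 0 ⇒ p_{Hop} = 121.5 + 0.25p_{Go}.
Similarly p_{Go} = 118.5 + 0.25p_{Hop}.
Substituting the second reaction function into the first: p_{Hop} = 121.5 + 0.25(118.5 + 0.25p_{Hop}), which gives 0.9375p_{Hop} = 151.125 ⇒ p_{Hop} = 161.2.
Then p_{Go} = 118.5 + 0.25·161.2 = 158.8.
q_{Hop} = 354 − 2·161.2 + 158.8 = 190.4.
Profit = (161.2 − 66)·190.4 = 18126.08.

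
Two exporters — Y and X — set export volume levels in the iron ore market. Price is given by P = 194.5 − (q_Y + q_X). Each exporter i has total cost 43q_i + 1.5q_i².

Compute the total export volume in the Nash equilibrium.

Exporter Y's profit: π = q_Y(194.5 − (q_Y + q_X)) − 43q_Y − 1.5q_Y².
∂π/∂q_Y = 151.5 − 5q_Y − q_X = 0, so q_Y = 30.3 − 0.2q_X.
By symmetry q_X = q_Y; substituting into the reaction function, 1.2q_Y = 30.3 and q_Y = 25.25.
Total export volume: 25.25 + 25.25 = 50.5.

50.5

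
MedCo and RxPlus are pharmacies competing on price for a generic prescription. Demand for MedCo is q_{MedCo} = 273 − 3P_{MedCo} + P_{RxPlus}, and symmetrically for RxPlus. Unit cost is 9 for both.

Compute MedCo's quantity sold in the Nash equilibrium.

153

MedCo's profit: π = (P_{MedCo} − 9)(273 − 3P_{MedCo} + P_{RxPlus}).
∂π/∂P_{MedCo} = 300 − 6P_{MedCo} + P_{RxPlus} = 0 ⇒ P_{MedCo} = 50 + (1/6)P_{RxPlus}.
By symmetry P_{RxPlus} = P_{MedCo}; substituting into the reaction function, (5/6)P_{MedCo} = 50 and P_{MedCo} = 60.
q_{MedCo} = 273 − 3·60 + 60 = 153.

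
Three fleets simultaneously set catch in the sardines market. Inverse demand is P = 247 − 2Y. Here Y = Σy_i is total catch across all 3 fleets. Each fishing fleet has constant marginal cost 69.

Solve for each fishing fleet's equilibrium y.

22.25

A representative fishing fleet's profit is π_i = y_i(247 − 2Y) − 69y_i, with Y = y_i + Σ_{j≠i} y_j.
First-order condition: 178 − 4y_i − 2Σ_{j≠i} y_j = 0.
Imposing symmetry (y_j = y for all j) turns Σ_{j≠i} y_j into 2y, so 178 = 8y and y = 22.25.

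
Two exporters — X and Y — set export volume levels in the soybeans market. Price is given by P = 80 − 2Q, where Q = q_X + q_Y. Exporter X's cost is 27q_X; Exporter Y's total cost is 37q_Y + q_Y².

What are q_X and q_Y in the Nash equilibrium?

Exporter X's profit: π = q_X(80 − 2(q_X + q_Y)) − 27q_X.
∂π/∂q_X = 53 − 4q_X − 2q_Y = 0, so q_X = 13.25 − 0.5q_Y.
For Y: ∂π/∂q_Y = 43 − 6q_Y − 2q_X = 0 ⇒ q_Y = 43/6 − (1/3)q_X.
Solving the two reaction functions simultaneously: (1 − (−0.5)(−1/3))q_X = 13.25 − 0.5·(43/6), so (5/6)q_X = 29/3 and q_X = 11.6.
Then q_Y = 43/6 − (1/3)·11.6 = 3.3.

11.6, 3.3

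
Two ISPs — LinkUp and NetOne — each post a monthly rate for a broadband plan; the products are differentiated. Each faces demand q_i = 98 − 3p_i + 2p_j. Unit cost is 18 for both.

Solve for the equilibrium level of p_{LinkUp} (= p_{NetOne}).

38

LinkUp's profit: π = (p_{LinkUp} − 18)(98 − 3p_{LinkUp} + 2p_{NetOne}).
∂π/∂p_{LinkUp} = 152 − 6p_{LinkUp} + 2p_{NetOne} = 0 ⇒ p_{LinkUp} = 76/3 + (1/3)p_{NetOne}.
Setting p_{LinkUp} = p_{NetOne} in the reaction function: p_{LinkUp} = 76/3 + (1/3)p_{LinkUp}, so p_{LinkUp} = (76/3) / (2/3) = 38.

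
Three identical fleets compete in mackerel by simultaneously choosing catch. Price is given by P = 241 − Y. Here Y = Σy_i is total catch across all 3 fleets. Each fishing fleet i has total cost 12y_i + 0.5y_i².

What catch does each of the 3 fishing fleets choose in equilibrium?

A representative fishing fleet's profit is π_i = y_i(241 − Y) − 12y_i − 0.5y_i², with Y = y_i + Σ_{j≠i} y_j.
First-order condition: 229 − 3y_i − Σ_{j≠i} y_j = 0.
In a symmetric equilibrium every fishing fleet chooses the same y, so Σ_{j≠i} y_j = 2y. The condition becomes 229 − 5y = 0, giving y = 229/5 = 45.8.

45.8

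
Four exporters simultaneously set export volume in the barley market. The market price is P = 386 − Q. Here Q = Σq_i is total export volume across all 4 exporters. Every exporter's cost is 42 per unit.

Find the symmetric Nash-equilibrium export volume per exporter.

A representative exporter's profit is π_i = q_i(386 − Q) − 42q_i, with Q = q_i + Σ_{j≠i} q_j.
First-order condition: 344 − 2q_i − Σ_{j≠i} q_j = 0.
In a symmetric equilibrium every exporter chooses the same q, so Σ_{j≠i} q_j = 3q. The condition becomes 344 − 5q = 0, giving q = 344/5 = 68.8.

68.8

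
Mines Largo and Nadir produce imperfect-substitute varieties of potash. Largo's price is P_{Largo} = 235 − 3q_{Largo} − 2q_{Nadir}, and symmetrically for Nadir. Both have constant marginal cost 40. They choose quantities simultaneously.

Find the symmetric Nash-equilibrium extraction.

Mine Largo's profit: π = q_{Largo}(235 − 3q_{Largo} − 2q_{Nadir}) − 40q_{Largo}.
∂π/∂q_{Largo} = 195 − 6q_{Largo} − 2q_{Nadir} = 0 ⇒ q_{Largo} = 32.5 − (1/3)q_{Nadir}.
By symmetry q_{Nadir} = q_{Largo}; substituting into the reaction function, (4/3)q_{Largo} = 32.5 and q_{Largo} = 24.375.

24.375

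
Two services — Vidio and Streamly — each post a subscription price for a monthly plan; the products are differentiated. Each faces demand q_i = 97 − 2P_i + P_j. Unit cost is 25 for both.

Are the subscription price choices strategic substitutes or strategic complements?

Vidio's profit: π = (P_{Vidio} − 25)(97 − 2P_{Vidio} + P_{Streamly}).
∂π/∂P_{Vidio} = 147 − 4P_{Vidio} + P_{Streamly} = 0 ⇒ P_{Vidio} = 36.75 + 0.25P_{Streamly}.
The best-response slope dP_{Vidio}/dP_{Streamly} = 0.25 > 0: the reaction function is upward-sloping, so the choices are strategic complements.

strategic complements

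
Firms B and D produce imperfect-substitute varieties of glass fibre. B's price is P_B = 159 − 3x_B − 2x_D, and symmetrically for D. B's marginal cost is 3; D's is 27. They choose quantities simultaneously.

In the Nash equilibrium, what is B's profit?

Firm B's profit: π = x_B(159 − 3x_B − 2x_D) − 3x_B.
∂π/∂x_B = 156 − 6x_B − 2x_D = 0 ⇒ x_B = 26 − (1/3)x_D.
Similarly x_D = 22 − (1/3)x_B.
Substituting the second reaction function into the first: x_B = 26 − (1/3)(22 − (1/3)x_B), which gives (8/9)x_B = 56/3 ⇒ x_B = 21.
Then x_D = 22 − (1/3)·21 = 15.
P_B = 159 − 3·21 − 2·15 = 66.
Profit = (66 − 3)·21 = 1323.

1323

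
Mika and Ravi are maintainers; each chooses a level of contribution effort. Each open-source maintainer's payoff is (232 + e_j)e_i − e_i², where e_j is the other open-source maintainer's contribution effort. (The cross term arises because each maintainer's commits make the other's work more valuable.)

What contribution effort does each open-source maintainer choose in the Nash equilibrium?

Mika's payoff is (232 + e_R)e_M − e_M².
∂π/∂e_M = 232 + e_R − 2e_M = 0, so e_M = 116 + 0.5e_R.
The game is symmetric, so in equilibrium e_R = e_M: the reaction function gives 0.5e_M = 116, hence e_M = 232.

232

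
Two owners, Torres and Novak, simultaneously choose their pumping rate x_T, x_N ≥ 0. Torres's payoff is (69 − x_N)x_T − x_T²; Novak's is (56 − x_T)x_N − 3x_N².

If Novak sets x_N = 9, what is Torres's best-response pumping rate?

Expanding Torres's payoff: 69x_T − x_Nx_T − x_T².
∂π/∂x_T = 69 − x_N − 2x_T = 0, so x_T = 34.5 − 0.5x_N.
At x_N = 9: x_T = 34.5 − 0.5·9 = 30.

30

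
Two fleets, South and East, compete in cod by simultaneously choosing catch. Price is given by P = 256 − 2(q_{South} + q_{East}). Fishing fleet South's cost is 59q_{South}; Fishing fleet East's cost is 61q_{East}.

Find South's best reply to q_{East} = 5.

46.75

Fishing fleet South's profit: π = q_{South}(256 − 2(q_{South} + q_{East})) − 59q_{South}.
∂π/∂q_{South} = 197 − 4q_{South} − 2q_{East} = 0, so q_{South} = 49.25 − 0.5q_{East}.
At q_{East} = 5: q_{South} = 49.25 − 0.5·5 = 46.75.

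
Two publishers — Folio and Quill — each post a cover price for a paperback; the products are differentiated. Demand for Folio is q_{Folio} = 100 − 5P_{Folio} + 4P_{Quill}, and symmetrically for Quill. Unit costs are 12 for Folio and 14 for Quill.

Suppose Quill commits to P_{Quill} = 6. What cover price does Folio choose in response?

18.4

Folio's profit: π = (P_{Folio} − 12)(100 − 5P_{Folio} + 4P_{Quill}).
∂π/∂P_{Folio} = 160 − 10P_{Folio} + 4P_{Quill} = 0 ⇒ P_{Folio} = 16 + 0.4P_{Quill}.
At P_{Quill} = 6: P_{Folio} = 16 + 0.4·6 = 18.4.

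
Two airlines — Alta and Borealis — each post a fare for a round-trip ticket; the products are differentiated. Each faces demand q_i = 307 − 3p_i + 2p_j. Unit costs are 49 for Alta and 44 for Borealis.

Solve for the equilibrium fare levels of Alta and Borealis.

112.5625, 110.6875

Alta's profit: π = (p_{Alta} − 49)(307 − 3p_{Alta} + 2p_{Borealis}).
∂π/∂p_{Alta} = 454 − 6p_{Alta} + 2p_{Borealis} = 0 ⇒ p_{Alta} = 227/3 + (1/3)p_{Borealis}.
Similarly p_{Borealis} = 439/6 + (1/3)p_{Alta}.
Solving the two reaction functions simultaneously: (1 − (1/3)(1/3))p_{Alta} = 227/3 + (1/3)·(439/6), so (8/9)p_{Alta} = 1801/18 and p_{Alta} = 112.5625.
Then p_{Borealis} = 439/6 + (1/3)·112.5625 = 110.6875.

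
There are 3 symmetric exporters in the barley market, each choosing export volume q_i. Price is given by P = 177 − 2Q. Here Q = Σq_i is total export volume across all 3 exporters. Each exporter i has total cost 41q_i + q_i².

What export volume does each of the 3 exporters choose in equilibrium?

A representative exporter's profit is π_i = q_i(177 − 2Q) − 41q_i − q_i², with Q = q_i + Σ_{j≠i} q_j.
First-order condition: 136 − 6q_i − 2Σ_{j≠i} q_j = 0.
Imposing symmetry (q_j = q for all j) turns Σ_{j≠i} q_j into 2q, so 136 = 10q and q = 13.6.

13.6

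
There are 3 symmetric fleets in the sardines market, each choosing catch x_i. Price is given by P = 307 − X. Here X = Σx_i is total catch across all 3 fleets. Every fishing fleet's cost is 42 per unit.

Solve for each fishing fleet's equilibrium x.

66.25

A representative fishing fleet's profit is π_i = x_i(307 − X) − 42x_i, with X = x_i + Σ_{j≠i} x_j.
First-order condition: 265 − 2x_i − Σ_{j≠i} x_j = 0.
In a symmetric equilibrium every fishing fleet chooses the same x, so Σ_{j≠i} x_j = 2x. The condition becomes 265 − 4x = 0, giving x = 265/4 = 66.25.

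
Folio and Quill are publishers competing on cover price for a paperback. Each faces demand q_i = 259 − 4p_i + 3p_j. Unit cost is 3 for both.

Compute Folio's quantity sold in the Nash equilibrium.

204.8

Folio's profit: π = (p_{Folio} − 3)(259 − 4p_{Folio} + 3p_{Quill}).
∂π/∂p_{Folio} = 271 − 8p_{Folio} + 3p_{Quill} = 0 ⇒ p_{Folio} = 33.875 + 0.375p_{Quill}.
Setting p_{Folio} = p_{Quill} in the reaction function: p_{Folio} = 33.875 + 0.375p_{Folio}, so p_{Folio} = 33.875 / 0.625 = 54.2.
q_{Folio} = 259 − 4·54.2 + 3·54.2 = 204.8.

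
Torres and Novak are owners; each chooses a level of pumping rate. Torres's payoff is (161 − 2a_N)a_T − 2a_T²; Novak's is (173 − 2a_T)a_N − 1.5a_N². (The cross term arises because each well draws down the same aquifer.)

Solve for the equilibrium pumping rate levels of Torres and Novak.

17.125, 46.25

Expanding Torres's payoff: 161a_T − 2a_Na_T − 2a_T².
∂π/∂a_T = 161 − 2a_N − 4a_T = 0, so a_T = 40.25 − 0.5a_N.
Likewise for Novak: a_N = 173/3 − (2/3)a_T.
Substituting the second reaction function into the first: a_T = 40.25 − 0.5(173/3 − (2/3)a_T), which gives (2/3)a_T = 137/12 ⇒ a_T = 17.125.
Then a_N = 173/3 − (2/3)·17.125 = 46.25.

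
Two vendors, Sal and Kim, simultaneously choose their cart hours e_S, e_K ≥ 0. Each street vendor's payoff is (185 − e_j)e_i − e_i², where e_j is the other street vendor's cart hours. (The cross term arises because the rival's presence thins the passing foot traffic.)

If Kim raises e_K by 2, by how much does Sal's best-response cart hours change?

Sal's payoff is (185 − e_K)e_S − e_S².
∂π/∂e_S = 185 − e_K − 2e_S = 0, so e_S = 92.5 − 0.5e_K.
The reaction-function slope is −0.5, so a 2-unit rise in e_K moves e_S by −0.5 × 2 = −1. Sal's best response falls — the actions are strategic substitutes.

-1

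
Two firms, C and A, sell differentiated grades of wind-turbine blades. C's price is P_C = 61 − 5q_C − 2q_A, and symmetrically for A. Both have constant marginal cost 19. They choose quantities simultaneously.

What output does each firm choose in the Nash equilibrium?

Firm C's profit: π = q_C(61 − 5q_C − 2q_A) − 19q_C.
∂π/∂q_C = 42 − 10q_C − 2q_A = 0 ⇒ q_C = 4.2 − 0.2q_A.
Setting q_C = q_A in the reaction function: q_C = 4.2 − 0.2q_C, so q_C = 4.2 / 1.2 = 3.5.

3.5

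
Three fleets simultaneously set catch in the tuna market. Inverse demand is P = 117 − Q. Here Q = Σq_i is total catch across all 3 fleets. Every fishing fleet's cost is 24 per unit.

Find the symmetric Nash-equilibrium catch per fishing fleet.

23.25

A representative fishing fleet's profit is π_i = q_i(117 − Q) − 24q_i, with Q = q_i + Σ_{j≠i} q_j.
First-order condition: 93 − 2q_i − Σ_{j≠i} q_j = 0.
In a symmetric equilibrium every fishing fleet chooses the same q, so Σ_{j≠i} q_j = 2q. The condition becomes 93 − 4q = 0, giving q = 93/4 = 23.25.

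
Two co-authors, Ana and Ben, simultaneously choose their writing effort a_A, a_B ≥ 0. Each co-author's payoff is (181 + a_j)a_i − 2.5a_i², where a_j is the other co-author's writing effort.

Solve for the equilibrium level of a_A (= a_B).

45.25

Ana's payoff is (181 + a_B)a_A − 2.5a_A².
∂π/∂a_A = 181 + a_B − 5a_A = 0, so a_A = 36.2 + 0.2a_B.
By symmetry a_B = a_A; substituting into the reaction function, 0.8a_A = 36.2 and a_A = 45.25.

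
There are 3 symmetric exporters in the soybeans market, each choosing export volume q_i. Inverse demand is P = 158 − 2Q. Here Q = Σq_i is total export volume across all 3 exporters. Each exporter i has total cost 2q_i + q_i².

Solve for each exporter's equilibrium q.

15.6

A representative exporter's profit is π_i = q_i(158 − 2Q) − 2q_i − q_i², with Q = q_i + Σ_{j≠i} q_j.
First-order condition: 156 − 6q_i − 2Σ_{j≠i} q_j = 0.
In a symmetric equilibrium every exporter chooses the same q, so Σ_{j≠i} q_j = 2q. The condition becomes 156 − 10q = 0, giving q = 156/10 = 15.6.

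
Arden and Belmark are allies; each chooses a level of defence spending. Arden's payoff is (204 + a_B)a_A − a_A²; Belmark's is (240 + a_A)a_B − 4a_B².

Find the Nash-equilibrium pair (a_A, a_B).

Expanding Arden's payoff: 204a_A + a_Ba_A − a_A².
∂π/∂a_A = 204 + a_B − 2a_A = 0, so a_A = 102 + 0.5a_B.
Likewise for Belmark: a_B = 30 + 0.125a_A.
Substituting the second reaction function into the first: a_A = 102 + 0.5(30 + 0.125a_A), which gives 0.9375a_A = 117 ⇒ a_A = 124.8.
Then a_B = 30 + 0.125·124.8 = 45.6.

124.8, 45.6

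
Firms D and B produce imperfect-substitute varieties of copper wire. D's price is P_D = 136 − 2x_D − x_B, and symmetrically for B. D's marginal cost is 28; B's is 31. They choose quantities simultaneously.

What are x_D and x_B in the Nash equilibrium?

Firm D's profit: π = x_D(136 − 2x_D − x_B) − 28x_D.
∂π/∂x_D = 108 − 4x_D − x_B = 0 ⇒ x_D = 27 − 0.25x_B.
Similarly x_B = 26.25 − 0.25x_D.
Plugging x_B into D's best response: x_D = 27 − 0.25(26.25 − 0.25x_D) ⇒ 0.9375x_D = 20.4375, so x_D = 21.8.
Then x_B = 26.25 − 0.25·21.8 = 20.8.

21.8, 20.8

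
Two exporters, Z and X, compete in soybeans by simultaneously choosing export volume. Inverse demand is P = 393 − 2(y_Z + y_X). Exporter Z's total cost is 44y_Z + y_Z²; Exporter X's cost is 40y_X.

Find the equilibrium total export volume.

105.5

Exporter Z's profit: π = y_Z(393 − 2(y_Z + y_X)) − 44y_Z − y_Z².
∂π/∂y_Z = 349 − 6y_Z − 2y_X = 0, so y_Z = 349/6 − (1/3)y_X.
For X: ∂π/∂y_X = 353 − 4y_X − 2y_Z = 0 ⇒ y_X = 88.25 − 0.5y_Z.
Plugging y_X into Z's best response: y_Z = 349/6 − (1/3)(88.25 − 0.5y_Z) ⇒ (5/6)y_Z = 28.75, so y_Z = 34.5.
Then y_X = 88.25 − 0.5·34.5 = 71.
Total export volume: 34.5 + 71 = 105.5.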